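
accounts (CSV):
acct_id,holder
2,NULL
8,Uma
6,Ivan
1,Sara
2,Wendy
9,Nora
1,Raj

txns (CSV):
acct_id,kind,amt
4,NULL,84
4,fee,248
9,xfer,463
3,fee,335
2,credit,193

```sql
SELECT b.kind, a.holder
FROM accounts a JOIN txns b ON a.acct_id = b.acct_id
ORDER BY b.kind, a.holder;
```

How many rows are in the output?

INNER JOIN keeps only pairs where the ON condition holds.
Matching on a.acct_id = b.acct_id.
- a row (acct_id=2): matches 1 b row(s) → 1 output row(s).
- a row (acct_id=8): no match → dropped.
- a row (acct_id=6): no match → dropped.
- a row (acct_id=1): no match → dropped.
- a row (acct_id=2): matches 1 b row(s) → 1 output row(s).
- a row (acct_id=9): matches 1 b row(s) → 1 output row(s).
- a row (acct_id=1): no match → dropped.
Total: 3 rows.

3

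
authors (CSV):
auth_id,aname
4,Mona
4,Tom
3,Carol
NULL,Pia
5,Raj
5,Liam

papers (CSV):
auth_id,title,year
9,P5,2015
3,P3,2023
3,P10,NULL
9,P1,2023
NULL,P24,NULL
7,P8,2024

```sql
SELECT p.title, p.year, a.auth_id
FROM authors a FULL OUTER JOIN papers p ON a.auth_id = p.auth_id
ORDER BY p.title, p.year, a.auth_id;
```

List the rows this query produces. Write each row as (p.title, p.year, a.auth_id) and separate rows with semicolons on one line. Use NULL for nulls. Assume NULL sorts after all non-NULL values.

FULL OUTER JOIN keeps every row from both sides; unmatched rows get NULL for the other side's columns.
Matching on a.auth_id = p.auth_id. A NULL in a compared column never satisfies the condition.
- a row (auth_id=4): no match → kept, p columns NULL.
- a row (auth_id=4): no match → kept, p columns NULL.
- a row (auth_id=3): matches 2 p row(s) → 2 output row(s).
- a row (auth_id=NULL): no match → kept, p columns NULL.
- a row (auth_id=5): no match → kept, p columns NULL.
- a row (auth_id=5): no match → kept, p columns NULL.
- 4 row(s) from p found no a partner → padded with NULL.

(P1, 2023, NULL); (P10, NULL, 3); (P24, NULL, NULL); (P3, 2023, 3); (P5, 2015, NULL); (P8, 2024, NULL); (NULL, NULL, 4); (NULL, NULL, 4); (NULL, NULL, 5); (NULL, NULL, 5); (NULL, NULL, NULL)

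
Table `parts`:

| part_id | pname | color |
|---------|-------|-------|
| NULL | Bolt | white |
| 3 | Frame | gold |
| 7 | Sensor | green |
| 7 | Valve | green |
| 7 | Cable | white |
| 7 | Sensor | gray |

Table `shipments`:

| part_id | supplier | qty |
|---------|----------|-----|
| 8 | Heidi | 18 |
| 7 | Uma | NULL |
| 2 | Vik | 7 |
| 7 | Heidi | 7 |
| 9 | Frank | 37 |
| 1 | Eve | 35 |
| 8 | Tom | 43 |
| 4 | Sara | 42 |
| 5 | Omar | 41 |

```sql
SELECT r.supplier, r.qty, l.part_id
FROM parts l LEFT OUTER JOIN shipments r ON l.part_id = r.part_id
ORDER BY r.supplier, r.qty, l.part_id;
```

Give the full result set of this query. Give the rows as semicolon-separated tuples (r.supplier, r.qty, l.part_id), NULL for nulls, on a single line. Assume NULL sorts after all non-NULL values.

(Heidi, 7, 7); (Heidi, 7, 7); (Heidi, 7, 7); (Heidi, 7, 7); (Uma, NULL, 7); (Uma, NULL, 7); (Uma, NULL, 7); (Uma, NULL, 7); (NULL, NULL, 3); (NULL, NULL, NULL)

LEFT JOIN keeps every row from `parts`; unmatched rows get NULL for `shipments`'s columns.
Matching on l.part_id = r.part_id. A NULL in a compared column never satisfies the condition.
- part_id=NULL: no r row matches, row kept with r columns NULL.
- part_id=3: no r row matches, row kept with r columns NULL.
- part_id=7: 2 matching r row(s), so 2 row(s) emitted.
- part_id=7: 2 matching r row(s), so 2 row(s) emitted.
- part_id=7: 2 matching r row(s), so 2 row(s) emitted.
- part_id=7: 2 matching r row(s), so 2 row(s) emitted.
After projecting and ordering:
r.supplier | r.qty | l.part_id
Heidi | 7 | 7
Heidi | 7 | 7
Heidi | 7 | 7
Heidi | 7 | 7
Uma | NULL | 7
Uma | NULL | 7
Uma | NULL | 7
Uma | NULL | 7
NULL | NULL | 3
NULL | NULL | NULL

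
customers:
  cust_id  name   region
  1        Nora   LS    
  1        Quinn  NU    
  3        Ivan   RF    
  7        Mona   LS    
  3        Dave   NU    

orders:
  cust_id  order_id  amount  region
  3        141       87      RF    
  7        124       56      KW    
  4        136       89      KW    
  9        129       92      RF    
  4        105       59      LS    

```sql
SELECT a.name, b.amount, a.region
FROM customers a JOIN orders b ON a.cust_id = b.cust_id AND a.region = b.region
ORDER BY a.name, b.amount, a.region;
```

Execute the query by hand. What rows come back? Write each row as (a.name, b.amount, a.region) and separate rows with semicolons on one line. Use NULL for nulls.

(Ivan, 87, RF)

INNER JOIN keeps only pairs where the ON condition holds.
Matching on a.cust_id = b.cust_id AND a.region = b.region.
- a (cust_id=1, region=LS) has no partner → excluded.
- a (cust_id=1, region=NU) has no partner → excluded.
- a (cust_id=3, region=RF) pairs with 1 row(s) of b.
- a (cust_id=7, region=LS) has no partner → excluded.
- a (cust_id=3, region=NU) has no partner → excluded.
After projecting and ordering:
a.name | b.amount | a.region
Ivan | 87 | RF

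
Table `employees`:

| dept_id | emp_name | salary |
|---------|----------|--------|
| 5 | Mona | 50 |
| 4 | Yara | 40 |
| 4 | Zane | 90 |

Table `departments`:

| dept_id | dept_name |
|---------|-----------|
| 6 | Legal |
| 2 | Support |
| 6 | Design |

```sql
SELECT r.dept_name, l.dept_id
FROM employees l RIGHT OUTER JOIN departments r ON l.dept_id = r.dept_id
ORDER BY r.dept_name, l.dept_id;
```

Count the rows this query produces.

3

RIGHT JOIN keeps every row from `departments`; unmatched rows get NULL for `employees`'s columns.
Matching on l.dept_id = r.dept_id.
- l (dept_id=5) has no partner in r.
- l (dept_id=4) has no partner in r.
- l (dept_id=4) has no partner in r.
- 3 r row(s) had no l match → kept, l columns NULL.
Total: 0 matched + 3 padded = 3 rows.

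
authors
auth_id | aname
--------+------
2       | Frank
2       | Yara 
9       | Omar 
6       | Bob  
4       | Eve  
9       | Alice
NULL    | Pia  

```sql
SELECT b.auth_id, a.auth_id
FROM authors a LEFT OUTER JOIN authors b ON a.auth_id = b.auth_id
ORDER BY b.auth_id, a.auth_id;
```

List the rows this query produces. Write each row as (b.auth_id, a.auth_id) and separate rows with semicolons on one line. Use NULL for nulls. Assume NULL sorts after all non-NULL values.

LEFT JOIN keeps every row from `authors a`; unmatched rows get NULL for `authors b`'s columns.
Matching on a.auth_id = b.auth_id. A NULL in a compared column never satisfies the condition.
- a[0] auth_id=2 → 2 match(es) in b → 2 row(s).
- a[1] auth_id=2 → 2 match(es) in b → 2 row(s).
- a[2] auth_id=9 → 2 match(es) in b → 2 row(s).
- a[3] auth_id=6 → 1 match(es) in b → 1 row(s).
- a[4] auth_id=4 → 1 match(es) in b → 1 row(s).
- a[5] auth_id=9 → 2 match(es) in b → 2 row(s).
- a[6] auth_id=NULL → no match; kept with NULLs on the b side.

(2, 2); (2, 2); (2, 2); (2, 2); (4, 4); (6, 6); (9, 9); (9, 9); (9, 9); (9, 9); (NULL, NULL)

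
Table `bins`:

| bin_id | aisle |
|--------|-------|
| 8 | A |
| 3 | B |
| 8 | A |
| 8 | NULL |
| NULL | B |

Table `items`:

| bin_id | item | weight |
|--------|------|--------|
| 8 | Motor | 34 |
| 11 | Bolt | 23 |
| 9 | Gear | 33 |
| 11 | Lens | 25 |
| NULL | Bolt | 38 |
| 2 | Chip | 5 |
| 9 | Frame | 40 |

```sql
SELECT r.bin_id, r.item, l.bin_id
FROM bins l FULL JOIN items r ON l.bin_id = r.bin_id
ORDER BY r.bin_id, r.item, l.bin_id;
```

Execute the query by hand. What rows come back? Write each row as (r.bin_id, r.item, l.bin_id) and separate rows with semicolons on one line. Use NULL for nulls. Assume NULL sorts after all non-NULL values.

(2, Chip, NULL); (8, Motor, 8); (8, Motor, 8); (8, Motor, 8); (9, Frame, NULL); (9, Gear, NULL); (11, Bolt, NULL); (11, Lens, NULL); (NULL, Bolt, NULL); (NULL, NULL, 3); (NULL, NULL, NULL)

FULL OUTER JOIN keeps every row from both sides; unmatched rows get NULL for the other side's columns.
Matching on l.bin_id = r.bin_id. A NULL in a compared column never satisfies the condition.
- l[0] bin_id=8 → 1 match(es) in r → 1 row(s).
- l[1] bin_id=3 → no match; kept with NULLs on the r side.
- l[2] bin_id=8 → 1 match(es) in r → 1 row(s).
- l[3] bin_id=8 → 1 match(es) in r → 1 row(s).
- l[4] bin_id=NULL → no match; kept with NULLs on the r side.
- 6 r row(s) had no l match → kept, l columns NULL.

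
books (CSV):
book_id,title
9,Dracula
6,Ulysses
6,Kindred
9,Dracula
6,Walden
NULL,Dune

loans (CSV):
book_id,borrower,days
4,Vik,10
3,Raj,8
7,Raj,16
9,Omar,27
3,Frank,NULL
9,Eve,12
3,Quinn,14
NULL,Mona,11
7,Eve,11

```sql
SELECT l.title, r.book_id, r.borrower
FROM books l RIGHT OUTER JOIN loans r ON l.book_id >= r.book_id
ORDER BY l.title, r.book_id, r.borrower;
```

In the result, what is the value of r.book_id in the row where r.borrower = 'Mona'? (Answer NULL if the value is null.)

RIGHT JOIN keeps every row from `loans`; unmatched rows get NULL for `books`'s columns.
Matching on l.book_id >= r.book_id. A NULL in a compared column never satisfies the condition.
- book_id=9: 8 matching r row(s), so 8 row(s) emitted.
- book_id=6: 4 matching r row(s), so 4 row(s) emitted.
- book_id=6: 4 matching r row(s), so 4 row(s) emitted.
- book_id=9: 8 matching r row(s), so 8 row(s) emitted.
- book_id=6: 4 matching r row(s), so 4 row(s) emitted.
- book_id=NULL: no matching r row.
- 1 r row(s) had no l match → kept, l columns NULL.

NULL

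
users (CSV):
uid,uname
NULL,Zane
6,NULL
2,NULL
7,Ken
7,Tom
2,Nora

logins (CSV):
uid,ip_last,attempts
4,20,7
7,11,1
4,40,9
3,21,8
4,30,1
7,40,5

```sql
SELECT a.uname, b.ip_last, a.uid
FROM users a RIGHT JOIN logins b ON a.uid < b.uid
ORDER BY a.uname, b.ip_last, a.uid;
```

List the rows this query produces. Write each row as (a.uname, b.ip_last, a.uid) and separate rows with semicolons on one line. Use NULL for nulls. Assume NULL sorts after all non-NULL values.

RIGHT JOIN keeps every row from `logins`; unmatched rows get NULL for `users`'s columns.
Matching on a.uid < b.uid. A NULL in a compared column never satisfies the condition.
- a row (uid=NULL): no match.
- a row (uid=6): matches 2 b row(s) → 2 output row(s).
- a row (uid=2): matches 6 b row(s) → 6 output row(s).
- a row (uid=7): no match.
- a row (uid=7): no match.
- a row (uid=2): matches 6 b row(s) → 6 output row(s).
- every b row matched at least one a row.

(Nora, 11, 2); (Nora, 20, 2); (Nora, 21, 2); (Nora, 30, 2); (Nora, 40, 2); (Nora, 40, 2); (NULL, 11, 2); (NULL, 11, 6); (NULL, 20, 2); (NULL, 21, 2); (NULL, 30, 2); (NULL, 40, 2); (NULL, 40, 2); (NULL, 40, 6)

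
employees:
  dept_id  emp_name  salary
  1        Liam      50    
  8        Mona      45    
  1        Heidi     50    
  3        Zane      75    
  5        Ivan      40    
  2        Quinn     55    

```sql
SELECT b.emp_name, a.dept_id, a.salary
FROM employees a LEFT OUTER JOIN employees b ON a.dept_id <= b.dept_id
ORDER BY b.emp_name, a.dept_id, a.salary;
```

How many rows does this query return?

LEFT JOIN keeps every row from `employees a`; unmatched rows get NULL for `employees b`'s columns.
Matching on a.dept_id <= b.dept_id.
Matched pairs: 22; unmatched a rows kept: 0.
Total: 22 rows.

22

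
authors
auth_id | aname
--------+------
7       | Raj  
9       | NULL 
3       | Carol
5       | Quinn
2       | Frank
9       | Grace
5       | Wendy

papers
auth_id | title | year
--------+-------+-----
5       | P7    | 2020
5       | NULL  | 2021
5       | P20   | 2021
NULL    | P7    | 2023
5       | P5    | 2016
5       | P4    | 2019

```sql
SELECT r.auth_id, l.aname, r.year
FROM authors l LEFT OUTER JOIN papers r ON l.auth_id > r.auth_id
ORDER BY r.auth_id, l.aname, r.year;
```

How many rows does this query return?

19

LEFT JOIN keeps every row from `authors`; unmatched rows get NULL for `papers`'s columns.
Matching on l.auth_id > r.auth_id. A NULL in a compared column never satisfies the condition.
Matched pairs: 15; unmatched l rows kept: 4.
Total: 15 matched + 4 padded = 19 rows.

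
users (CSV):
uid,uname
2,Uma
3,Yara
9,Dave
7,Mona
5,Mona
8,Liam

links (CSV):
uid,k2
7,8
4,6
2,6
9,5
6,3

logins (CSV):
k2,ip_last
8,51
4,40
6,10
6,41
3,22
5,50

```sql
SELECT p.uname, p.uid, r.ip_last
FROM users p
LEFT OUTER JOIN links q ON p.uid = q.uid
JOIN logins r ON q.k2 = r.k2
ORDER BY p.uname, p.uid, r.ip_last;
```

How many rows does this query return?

4

Evaluate left to right. First `users p LEFT JOIN links q` on uid: 6 row(s).
Then INNER JOIN `logins r` on k2: keep only rows whose q.k2 appears in r.
Result: 4 row(s).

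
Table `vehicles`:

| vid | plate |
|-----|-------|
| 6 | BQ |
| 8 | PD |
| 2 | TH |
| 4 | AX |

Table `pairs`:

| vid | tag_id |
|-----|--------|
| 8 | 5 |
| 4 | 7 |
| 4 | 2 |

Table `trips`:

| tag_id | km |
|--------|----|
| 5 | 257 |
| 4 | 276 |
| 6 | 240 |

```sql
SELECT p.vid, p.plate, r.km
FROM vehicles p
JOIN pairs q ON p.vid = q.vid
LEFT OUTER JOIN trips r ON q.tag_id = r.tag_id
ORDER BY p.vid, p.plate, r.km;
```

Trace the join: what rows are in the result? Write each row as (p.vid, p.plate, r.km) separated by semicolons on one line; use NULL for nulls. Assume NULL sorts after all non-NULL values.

(4, AX, NULL); (4, AX, NULL); (8, PD, 257)

Joins associate left-to-right: vehicles INNER JOIN pairs on vid gives 3 intermediate row(s).
Then LEFT JOIN `trips r` on tag_id: each of those 3 rows is kept; rows whose q.tag_id has no match in r get NULL for r's columns.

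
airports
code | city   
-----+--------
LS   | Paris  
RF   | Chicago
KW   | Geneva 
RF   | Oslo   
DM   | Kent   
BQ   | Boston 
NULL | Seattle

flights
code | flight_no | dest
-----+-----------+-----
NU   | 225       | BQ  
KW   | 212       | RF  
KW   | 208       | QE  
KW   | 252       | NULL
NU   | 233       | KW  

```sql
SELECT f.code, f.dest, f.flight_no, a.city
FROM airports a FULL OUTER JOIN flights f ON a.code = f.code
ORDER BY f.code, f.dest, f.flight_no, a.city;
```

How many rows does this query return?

FULL OUTER JOIN keeps every row from both sides; unmatched rows get NULL for the other side's columns.
Matching on a.code = f.code. A NULL in a compared column never satisfies the condition.
Matched pairs: 3; unmatched a rows kept: 6; unmatched f rows kept: 2.
Total: 3 matched + 8 padded = 11 rows.

11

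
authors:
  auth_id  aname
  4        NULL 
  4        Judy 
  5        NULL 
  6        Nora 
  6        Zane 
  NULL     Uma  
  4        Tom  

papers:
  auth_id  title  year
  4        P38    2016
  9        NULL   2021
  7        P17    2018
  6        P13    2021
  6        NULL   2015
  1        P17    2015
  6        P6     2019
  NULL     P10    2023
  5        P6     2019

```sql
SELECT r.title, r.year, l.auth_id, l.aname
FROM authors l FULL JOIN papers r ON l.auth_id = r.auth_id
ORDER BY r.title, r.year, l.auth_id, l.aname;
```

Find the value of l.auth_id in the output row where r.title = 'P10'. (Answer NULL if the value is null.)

NULL

FULL OUTER JOIN keeps every row from both sides; unmatched rows get NULL for the other side's columns.
Matching on l.auth_id = r.auth_id. A NULL in a compared column never satisfies the condition.
Matched pairs: 10; unmatched l rows kept: 1; unmatched r rows kept: 4.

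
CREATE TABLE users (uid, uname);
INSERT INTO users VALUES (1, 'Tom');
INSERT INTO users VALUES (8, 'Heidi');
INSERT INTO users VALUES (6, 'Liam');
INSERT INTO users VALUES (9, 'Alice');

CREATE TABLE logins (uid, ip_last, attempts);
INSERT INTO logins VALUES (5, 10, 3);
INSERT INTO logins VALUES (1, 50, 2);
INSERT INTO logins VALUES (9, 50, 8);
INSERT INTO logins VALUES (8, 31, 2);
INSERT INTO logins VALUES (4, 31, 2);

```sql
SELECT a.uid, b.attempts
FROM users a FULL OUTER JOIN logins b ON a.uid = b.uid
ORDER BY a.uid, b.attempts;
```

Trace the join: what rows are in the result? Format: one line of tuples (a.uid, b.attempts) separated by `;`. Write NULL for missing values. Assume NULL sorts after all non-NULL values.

(1, 2); (6, NULL); (8, 2); (9, 8); (NULL, 2); (NULL, 3)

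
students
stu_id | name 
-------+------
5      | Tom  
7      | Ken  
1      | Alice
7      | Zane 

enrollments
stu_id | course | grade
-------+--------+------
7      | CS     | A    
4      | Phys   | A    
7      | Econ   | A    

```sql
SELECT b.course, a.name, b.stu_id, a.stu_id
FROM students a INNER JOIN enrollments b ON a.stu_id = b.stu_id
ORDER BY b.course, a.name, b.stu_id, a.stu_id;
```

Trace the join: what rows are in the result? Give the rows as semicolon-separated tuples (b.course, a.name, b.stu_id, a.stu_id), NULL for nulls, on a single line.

(CS, Ken, 7, 7); (CS, Zane, 7, 7); (Econ, Ken, 7, 7); (Econ, Zane, 7, 7)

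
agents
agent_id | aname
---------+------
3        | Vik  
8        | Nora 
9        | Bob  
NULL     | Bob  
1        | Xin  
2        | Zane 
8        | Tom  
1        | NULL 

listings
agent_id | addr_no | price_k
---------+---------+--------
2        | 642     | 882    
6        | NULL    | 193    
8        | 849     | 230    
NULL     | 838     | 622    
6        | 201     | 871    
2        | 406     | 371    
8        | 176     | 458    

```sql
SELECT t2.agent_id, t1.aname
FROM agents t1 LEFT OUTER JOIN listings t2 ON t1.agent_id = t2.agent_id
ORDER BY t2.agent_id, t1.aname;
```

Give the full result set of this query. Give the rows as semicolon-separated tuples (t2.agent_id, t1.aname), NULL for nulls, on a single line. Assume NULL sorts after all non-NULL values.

LEFT JOIN keeps every row from `agents`; unmatched rows get NULL for `listings`'s columns.
Matching on t1.agent_id = t2.agent_id. A NULL in a compared column never satisfies the condition.
Matched pairs: 6; unmatched t1 rows kept: 5.

(2, Zane); (2, Zane); (8, Nora); (8, Nora); (8, Tom); (8, Tom); (NULL, Bob); (NULL, Bob); (NULL, Vik); (NULL, Xin); (NULL, NULL)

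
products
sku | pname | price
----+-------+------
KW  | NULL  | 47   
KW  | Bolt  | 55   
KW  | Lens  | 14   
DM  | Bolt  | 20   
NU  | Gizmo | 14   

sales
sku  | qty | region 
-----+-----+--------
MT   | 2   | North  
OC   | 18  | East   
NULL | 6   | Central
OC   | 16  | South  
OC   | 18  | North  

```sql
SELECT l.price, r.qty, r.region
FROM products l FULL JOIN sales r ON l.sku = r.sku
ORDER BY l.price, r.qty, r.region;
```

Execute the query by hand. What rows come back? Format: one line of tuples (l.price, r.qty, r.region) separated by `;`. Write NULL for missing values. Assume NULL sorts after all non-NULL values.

FULL OUTER JOIN keeps every row from both sides; unmatched rows get NULL for the other side's columns.
Matching on l.sku = r.sku. A NULL in a compared column never satisfies the condition.
- sku=KW: no r row matches, row kept with r columns NULL.
- sku=KW: no r row matches, row kept with r columns NULL.
- sku=KW: no r row matches, row kept with r columns NULL.
- sku=DM: no r row matches, row kept with r columns NULL.
- sku=NU: no r row matches, row kept with r columns NULL.
- 5 row(s) from r found no l partner → padded with NULL.
After projecting and ordering:
l.price | r.qty | r.region
14 | NULL | NULL
14 | NULL | NULL
20 | NULL | NULL
47 | NULL | NULL
55 | NULL | NULL
NULL | 2 | North
NULL | 6 | Central
NULL | 16 | South
NULL | 18 | East
NULL | 18 | North

(14, NULL, NULL); (14, NULL, NULL); (20, NULL, NULL); (47, NULL, NULL); (55, NULL, NULL); (NULL, 2, North); (NULL, 6, Central); (NULL, 16, South); (NULL, 18, East); (NULL, 18, North)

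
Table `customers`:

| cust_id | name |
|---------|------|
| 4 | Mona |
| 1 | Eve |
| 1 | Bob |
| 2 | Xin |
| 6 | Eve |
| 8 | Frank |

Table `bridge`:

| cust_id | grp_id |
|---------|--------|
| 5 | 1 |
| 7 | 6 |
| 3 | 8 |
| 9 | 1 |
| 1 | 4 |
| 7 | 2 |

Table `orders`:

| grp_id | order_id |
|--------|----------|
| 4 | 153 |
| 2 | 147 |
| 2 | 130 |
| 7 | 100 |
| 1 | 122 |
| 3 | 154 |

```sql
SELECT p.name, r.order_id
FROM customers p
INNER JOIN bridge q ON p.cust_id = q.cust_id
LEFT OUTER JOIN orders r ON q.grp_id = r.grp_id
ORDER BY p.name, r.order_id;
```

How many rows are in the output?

2

Joins associate left-to-right: customers INNER JOIN bridge on cust_id gives 2 intermediate row(s).
Then LEFT JOIN `orders r` on grp_id: each of those 2 rows is kept; rows whose q.grp_id has no match in r get NULL for r's columns.
Result: 2 row(s).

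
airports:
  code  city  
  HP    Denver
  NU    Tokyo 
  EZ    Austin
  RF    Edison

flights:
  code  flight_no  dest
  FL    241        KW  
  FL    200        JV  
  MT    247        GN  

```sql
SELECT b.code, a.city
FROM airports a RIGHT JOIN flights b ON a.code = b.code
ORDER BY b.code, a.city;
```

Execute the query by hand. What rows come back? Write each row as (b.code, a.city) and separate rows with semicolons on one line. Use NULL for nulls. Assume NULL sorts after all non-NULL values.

RIGHT JOIN keeps every row from `flights`; unmatched rows get NULL for `airports`'s columns.
Matching on a.code = b.code.
Matched pairs: 0; unmatched b rows kept: 3.

(FL, NULL); (FL, NULL); (MT, NULL)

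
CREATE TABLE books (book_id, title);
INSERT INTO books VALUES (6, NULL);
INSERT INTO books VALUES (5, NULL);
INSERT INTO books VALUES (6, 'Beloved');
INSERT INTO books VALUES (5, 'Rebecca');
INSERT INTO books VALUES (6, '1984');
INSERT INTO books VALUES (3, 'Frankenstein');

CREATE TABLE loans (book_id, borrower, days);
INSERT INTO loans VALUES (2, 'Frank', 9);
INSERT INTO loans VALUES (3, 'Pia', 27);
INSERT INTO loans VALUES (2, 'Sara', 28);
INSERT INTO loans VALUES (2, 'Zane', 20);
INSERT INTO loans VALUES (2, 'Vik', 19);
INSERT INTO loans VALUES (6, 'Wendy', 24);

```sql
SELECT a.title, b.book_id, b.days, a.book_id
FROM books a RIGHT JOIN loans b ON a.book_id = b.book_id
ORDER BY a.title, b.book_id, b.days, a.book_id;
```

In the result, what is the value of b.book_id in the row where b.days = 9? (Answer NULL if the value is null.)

RIGHT JOIN keeps every row from `loans`; unmatched rows get NULL for `books`'s columns.
Matching on a.book_id = b.book_id.
- book_id=6: 1 matching b row(s), so 1 row(s) emitted.
- book_id=5: no matching b row.
- book_id=6: 1 matching b row(s), so 1 row(s) emitted.
- book_id=5: no matching b row.
- book_id=6: 1 matching b row(s), so 1 row(s) emitted.
- book_id=3: 1 matching b row(s), so 1 row(s) emitted.
- 4 b row(s) had no a match → kept, a columns NULL.

2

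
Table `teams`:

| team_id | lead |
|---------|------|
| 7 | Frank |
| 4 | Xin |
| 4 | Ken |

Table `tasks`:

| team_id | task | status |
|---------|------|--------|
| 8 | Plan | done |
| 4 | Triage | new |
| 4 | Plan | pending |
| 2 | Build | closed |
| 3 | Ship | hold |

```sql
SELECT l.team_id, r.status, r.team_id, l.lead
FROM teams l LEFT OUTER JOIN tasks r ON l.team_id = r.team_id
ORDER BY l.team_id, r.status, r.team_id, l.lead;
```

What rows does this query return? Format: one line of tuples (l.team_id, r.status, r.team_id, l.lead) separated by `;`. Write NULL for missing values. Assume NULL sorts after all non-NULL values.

(4, new, 4, Ken); (4, new, 4, Xin); (4, pending, 4, Ken); (4, pending, 4, Xin); (7, NULL, NULL, Frank)

LEFT JOIN keeps every row from `teams`; unmatched rows get NULL for `tasks`'s columns.
Matching on l.team_id = r.team_id.
- l[0] team_id=7 → no match; kept with NULLs on the r side.
- l[1] team_id=4 → 2 match(es) in r → 2 row(s).
- l[2] team_id=4 → 2 match(es) in r → 2 row(s).
After projecting and ordering:
l.team_id | r.status | r.team_id | l.lead
4 | new | 4 | Ken
4 | new | 4 | Xin
4 | pending | 4 | Ken
4 | pending | 4 | Xin
7 | NULL | NULL | Frank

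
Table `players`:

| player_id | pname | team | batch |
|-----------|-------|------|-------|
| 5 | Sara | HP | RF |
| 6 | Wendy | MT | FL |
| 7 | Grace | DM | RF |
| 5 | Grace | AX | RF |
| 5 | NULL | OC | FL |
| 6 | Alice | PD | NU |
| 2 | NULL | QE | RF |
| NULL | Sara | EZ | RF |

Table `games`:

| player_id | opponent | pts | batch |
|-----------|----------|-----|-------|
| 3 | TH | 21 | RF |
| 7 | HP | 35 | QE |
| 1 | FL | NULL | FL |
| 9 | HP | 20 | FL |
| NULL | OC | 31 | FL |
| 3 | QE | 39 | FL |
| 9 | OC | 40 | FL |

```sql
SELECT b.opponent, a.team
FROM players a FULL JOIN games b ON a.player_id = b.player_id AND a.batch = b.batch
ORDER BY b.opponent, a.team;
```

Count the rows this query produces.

FULL OUTER JOIN keeps every row from both sides; unmatched rows get NULL for the other side's columns.
Matching on a.player_id = b.player_id AND a.batch = b.batch. A NULL in a compared column never satisfies the condition.
- a[0] player_id=5, batch=RF → no match; kept with NULLs on the b side.
- a[1] player_id=6, batch=FL → no match; kept with NULLs on the b side.
- a[2] player_id=7, batch=RF → no match; kept with NULLs on the b side.
- a[3] player_id=5, batch=RF → no match; kept with NULLs on the b side.
- a[4] player_id=5, batch=FL → no match; kept with NULLs on the b side.
- a[5] player_id=6, batch=NU → no match; kept with NULLs on the b side.
- a[6] player_id=2, batch=RF → no match; kept with NULLs on the b side.
- a[7] player_id=NULL, batch=RF → no match; kept with NULLs on the b side.
- 7 b row(s) had no a match → kept, a columns NULL.
Total: 0 matched + 15 padded = 15 rows.

15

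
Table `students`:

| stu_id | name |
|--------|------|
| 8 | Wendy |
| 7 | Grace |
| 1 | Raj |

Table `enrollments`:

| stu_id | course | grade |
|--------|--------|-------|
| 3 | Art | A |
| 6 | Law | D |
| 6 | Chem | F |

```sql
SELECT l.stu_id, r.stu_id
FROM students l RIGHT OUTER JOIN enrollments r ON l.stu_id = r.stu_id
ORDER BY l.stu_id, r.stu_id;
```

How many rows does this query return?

3

RIGHT JOIN keeps every row from `enrollments`; unmatched rows get NULL for `students`'s columns.
Matching on l.stu_id = r.stu_id.
- l (stu_id=8) has no partner in r.
- l (stu_id=7) has no partner in r.
- l (stu_id=1) has no partner in r.
- 3 row(s) from r found no l partner → padded with NULL.
Total: 0 matched + 3 padded = 3 rows.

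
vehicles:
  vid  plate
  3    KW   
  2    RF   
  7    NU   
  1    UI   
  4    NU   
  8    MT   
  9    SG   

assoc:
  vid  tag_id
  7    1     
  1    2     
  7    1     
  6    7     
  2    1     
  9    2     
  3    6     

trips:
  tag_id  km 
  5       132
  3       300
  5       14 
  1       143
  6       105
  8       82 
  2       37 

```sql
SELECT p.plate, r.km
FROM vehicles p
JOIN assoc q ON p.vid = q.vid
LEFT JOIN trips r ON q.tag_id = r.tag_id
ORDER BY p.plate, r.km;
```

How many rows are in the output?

Evaluate left to right. First `vehicles p INNER JOIN assoc q` on vid: 6 row(s).
Then LEFT JOIN `trips r` on tag_id: each of those 6 rows is kept; rows whose q.tag_id has no match in r get NULL for r's columns.
Result: 6 row(s).

6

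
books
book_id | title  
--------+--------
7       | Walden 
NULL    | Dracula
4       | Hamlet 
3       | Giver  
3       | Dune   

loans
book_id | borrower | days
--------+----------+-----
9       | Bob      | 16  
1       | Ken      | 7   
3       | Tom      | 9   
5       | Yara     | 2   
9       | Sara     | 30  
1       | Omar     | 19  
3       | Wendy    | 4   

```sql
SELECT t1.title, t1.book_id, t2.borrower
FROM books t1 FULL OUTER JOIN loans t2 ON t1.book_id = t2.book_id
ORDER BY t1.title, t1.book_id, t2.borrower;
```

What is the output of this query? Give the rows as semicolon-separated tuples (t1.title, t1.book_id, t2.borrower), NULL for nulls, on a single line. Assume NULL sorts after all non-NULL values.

FULL OUTER JOIN keeps every row from both sides; unmatched rows get NULL for the other side's columns.
Matching on t1.book_id = t2.book_id. A NULL in a compared column never satisfies the condition.
- t1 row (book_id=7): no match → kept, t2 columns NULL.
- t1 row (book_id=NULL): no match → kept, t2 columns NULL.
- t1 row (book_id=4): no match → kept, t2 columns NULL.
- t1 row (book_id=3): matches 2 t2 row(s) → 2 output row(s).
- t1 row (book_id=3): matches 2 t2 row(s) → 2 output row(s).
- 5 t2 row(s) had no t1 match → kept, t1 columns NULL.

(Dracula, NULL, NULL); (Dune, 3, Tom); (Dune, 3, Wendy); (Giver, 3, Tom); (Giver, 3, Wendy); (Hamlet, 4, NULL); (Walden, 7, NULL); (NULL, NULL, Bob); (NULL, NULL, Ken); (NULL, NULL, Omar); (NULL, NULL, Sara); (NULL, NULL, Yara)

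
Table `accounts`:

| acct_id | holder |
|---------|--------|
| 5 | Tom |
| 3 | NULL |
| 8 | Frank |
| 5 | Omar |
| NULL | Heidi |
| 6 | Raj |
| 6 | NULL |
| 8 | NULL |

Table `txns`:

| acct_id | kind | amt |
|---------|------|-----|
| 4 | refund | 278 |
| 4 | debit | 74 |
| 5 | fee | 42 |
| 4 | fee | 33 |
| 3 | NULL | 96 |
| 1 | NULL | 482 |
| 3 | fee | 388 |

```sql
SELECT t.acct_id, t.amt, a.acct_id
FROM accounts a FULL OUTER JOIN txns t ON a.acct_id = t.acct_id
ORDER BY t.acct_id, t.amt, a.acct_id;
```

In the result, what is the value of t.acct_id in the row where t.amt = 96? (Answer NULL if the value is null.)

FULL OUTER JOIN keeps every row from both sides; unmatched rows get NULL for the other side's columns.
Matching on a.acct_id = t.acct_id. A NULL in a compared column never satisfies the condition.
- a[0] acct_id=5 → 1 match(es) in t → 1 row(s).
- a[1] acct_id=3 → 2 match(es) in t → 2 row(s).
- a[2] acct_id=8 → no match; kept with NULLs on the t side.
- a[3] acct_id=5 → 1 match(es) in t → 1 row(s).
- a[4] acct_id=NULL → no match; kept with NULLs on the t side.
- a[5] acct_id=6 → no match; kept with NULLs on the t side.
- a[6] acct_id=6 → no match; kept with NULLs on the t side.
- a[7] acct_id=8 → no match; kept with NULLs on the t side.
- 4 t row(s) had no a match → kept, a columns NULL.

3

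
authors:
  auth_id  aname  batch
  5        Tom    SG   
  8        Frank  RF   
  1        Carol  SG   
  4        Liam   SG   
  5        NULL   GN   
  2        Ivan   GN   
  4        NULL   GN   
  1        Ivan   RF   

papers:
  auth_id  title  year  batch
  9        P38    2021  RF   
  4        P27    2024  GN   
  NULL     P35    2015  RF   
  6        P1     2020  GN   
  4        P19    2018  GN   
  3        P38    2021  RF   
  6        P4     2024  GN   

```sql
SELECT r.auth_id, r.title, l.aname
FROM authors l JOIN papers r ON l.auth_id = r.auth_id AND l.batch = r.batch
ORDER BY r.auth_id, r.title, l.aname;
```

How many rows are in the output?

2

INNER JOIN keeps only pairs where the ON condition holds.
Matching on l.auth_id = r.auth_id AND l.batch = r.batch. A NULL in a compared column never satisfies the condition.
- l row (auth_id=5, batch=SG): no match → dropped.
- l row (auth_id=8, batch=RF): no match → dropped.
- l row (auth_id=1, batch=SG): no match → dropped.
- l row (auth_id=4, batch=SG): no match → dropped.
- l row (auth_id=5, batch=GN): no match → dropped.
- l row (auth_id=2, batch=GN): no match → dropped.
- l row (auth_id=4, batch=GN): matches 2 r row(s) → 2 output row(s).
- l row (auth_id=1, batch=RF): no match → dropped.
Total: 2 rows.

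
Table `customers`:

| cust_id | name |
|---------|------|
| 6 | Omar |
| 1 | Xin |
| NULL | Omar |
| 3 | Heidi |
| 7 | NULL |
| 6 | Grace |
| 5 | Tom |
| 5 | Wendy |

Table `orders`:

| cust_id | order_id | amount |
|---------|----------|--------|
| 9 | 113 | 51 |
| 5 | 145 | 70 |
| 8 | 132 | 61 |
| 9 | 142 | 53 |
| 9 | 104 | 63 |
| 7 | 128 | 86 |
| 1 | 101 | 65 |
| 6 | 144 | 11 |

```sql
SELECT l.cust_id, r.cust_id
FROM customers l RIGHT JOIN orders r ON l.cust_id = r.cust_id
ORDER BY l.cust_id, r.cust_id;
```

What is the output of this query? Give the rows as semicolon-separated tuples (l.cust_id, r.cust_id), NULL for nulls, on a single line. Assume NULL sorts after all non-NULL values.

(1, 1); (5, 5); (5, 5); (6, 6); (6, 6); (7, 7); (NULL, 8); (NULL, 9); (NULL, 9); (NULL, 9)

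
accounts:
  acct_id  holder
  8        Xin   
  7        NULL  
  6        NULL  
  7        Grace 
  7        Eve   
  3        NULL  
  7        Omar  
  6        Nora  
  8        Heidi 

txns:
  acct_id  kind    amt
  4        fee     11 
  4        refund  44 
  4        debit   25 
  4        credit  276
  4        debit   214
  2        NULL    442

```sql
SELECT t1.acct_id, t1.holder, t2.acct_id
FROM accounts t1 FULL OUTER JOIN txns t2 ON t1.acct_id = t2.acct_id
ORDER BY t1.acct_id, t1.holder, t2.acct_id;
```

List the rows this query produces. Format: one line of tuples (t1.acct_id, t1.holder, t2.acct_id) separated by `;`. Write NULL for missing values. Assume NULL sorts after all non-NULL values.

(3, NULL, NULL); (6, Nora, NULL); (6, NULL, NULL); (7, Eve, NULL); (7, Grace, NULL); (7, Omar, NULL); (7, NULL, NULL); (8, Heidi, NULL); (8, Xin, NULL); (NULL, NULL, 2); (NULL, NULL, 4); (NULL, NULL, 4); (NULL, NULL, 4); (NULL, NULL, 4); (NULL, NULL, 4)

FULL OUTER JOIN keeps every row from both sides; unmatched rows get NULL for the other side's columns.
Matching on t1.acct_id = t2.acct_id.
Matched pairs: 0; unmatched t1 rows kept: 9; unmatched t2 rows kept: 6.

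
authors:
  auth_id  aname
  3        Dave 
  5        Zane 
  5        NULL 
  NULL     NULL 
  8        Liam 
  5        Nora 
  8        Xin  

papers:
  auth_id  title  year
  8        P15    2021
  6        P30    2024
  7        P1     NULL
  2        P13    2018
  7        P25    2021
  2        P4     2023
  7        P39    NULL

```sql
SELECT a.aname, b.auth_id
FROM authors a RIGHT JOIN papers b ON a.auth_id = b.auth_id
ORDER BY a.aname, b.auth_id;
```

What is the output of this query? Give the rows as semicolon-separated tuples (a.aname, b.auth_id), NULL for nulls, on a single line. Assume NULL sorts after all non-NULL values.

(Liam, 8); (Xin, 8); (NULL, 2); (NULL, 2); (NULL, 6); (NULL, 7); (NULL, 7); (NULL, 7)

RIGHT JOIN keeps every row from `papers`; unmatched rows get NULL for `authors`'s columns.
Matching on a.auth_id = b.auth_id. A NULL in a compared column never satisfies the condition.
- a (auth_id=3) has no partner in b.
- a (auth_id=5) has no partner in b.
- a (auth_id=5) has no partner in b.
- a (auth_id=NULL) has no partner in b.
- a (auth_id=8) pairs with 1 row(s) of b.
- a (auth_id=5) has no partner in b.
- a (auth_id=8) pairs with 1 row(s) of b.
- 6 b row(s) had no a match → kept, a columns NULL.
After projecting and ordering:
a.aname | b.auth_id
Liam | 8
Xin | 8
NULL | 2
NULL | 2
NULL | 6
NULL | 7
NULL | 7
NULL | 7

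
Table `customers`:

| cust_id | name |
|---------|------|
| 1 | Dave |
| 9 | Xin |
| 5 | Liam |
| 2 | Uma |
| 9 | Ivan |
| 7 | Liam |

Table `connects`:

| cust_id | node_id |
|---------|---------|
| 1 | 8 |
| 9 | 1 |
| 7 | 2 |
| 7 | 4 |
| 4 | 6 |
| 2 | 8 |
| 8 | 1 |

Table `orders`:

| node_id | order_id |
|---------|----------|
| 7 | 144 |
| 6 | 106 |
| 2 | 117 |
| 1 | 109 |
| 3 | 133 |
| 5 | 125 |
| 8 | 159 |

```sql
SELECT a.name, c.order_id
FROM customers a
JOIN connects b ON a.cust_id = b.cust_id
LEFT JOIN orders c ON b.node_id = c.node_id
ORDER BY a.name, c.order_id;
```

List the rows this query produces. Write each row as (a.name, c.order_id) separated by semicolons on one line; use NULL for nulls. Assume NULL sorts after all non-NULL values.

Step 1 — a INNER JOIN b on cust_id → 6 row(s).
Then LEFT JOIN `orders c` on node_id: each of those 6 rows is kept; rows whose b.node_id has no match in c get NULL for c's columns.

(Dave, 159); (Ivan, 109); (Liam, 117); (Liam, NULL); (Uma, 159); (Xin, 109)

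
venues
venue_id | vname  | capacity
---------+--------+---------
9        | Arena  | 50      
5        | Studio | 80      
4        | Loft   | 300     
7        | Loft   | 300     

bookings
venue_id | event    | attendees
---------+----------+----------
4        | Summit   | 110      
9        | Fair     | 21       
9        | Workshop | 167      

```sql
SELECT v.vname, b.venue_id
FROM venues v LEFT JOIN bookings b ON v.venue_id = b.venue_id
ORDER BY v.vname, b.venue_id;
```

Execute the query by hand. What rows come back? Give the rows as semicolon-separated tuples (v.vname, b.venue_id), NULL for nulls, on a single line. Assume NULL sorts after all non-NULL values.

(Arena, 9); (Arena, 9); (Loft, 4); (Loft, NULL); (Studio, NULL)

LEFT JOIN keeps every row from `venues`; unmatched rows get NULL for `bookings`'s columns.
Matching on v.venue_id = b.venue_id.
- venue_id=9: 2 matching b row(s), so 2 row(s) emitted.
- venue_id=5: no b row matches, row kept with b columns NULL.
- venue_id=4: 1 matching b row(s), so 1 row(s) emitted.
- venue_id=7: no b row matches, row kept with b columns NULL.
After projecting and ordering:
v.vname | b.venue_id
Arena | 9
Arena | 9
Loft | 4
Loft | NULL
Studio | NULL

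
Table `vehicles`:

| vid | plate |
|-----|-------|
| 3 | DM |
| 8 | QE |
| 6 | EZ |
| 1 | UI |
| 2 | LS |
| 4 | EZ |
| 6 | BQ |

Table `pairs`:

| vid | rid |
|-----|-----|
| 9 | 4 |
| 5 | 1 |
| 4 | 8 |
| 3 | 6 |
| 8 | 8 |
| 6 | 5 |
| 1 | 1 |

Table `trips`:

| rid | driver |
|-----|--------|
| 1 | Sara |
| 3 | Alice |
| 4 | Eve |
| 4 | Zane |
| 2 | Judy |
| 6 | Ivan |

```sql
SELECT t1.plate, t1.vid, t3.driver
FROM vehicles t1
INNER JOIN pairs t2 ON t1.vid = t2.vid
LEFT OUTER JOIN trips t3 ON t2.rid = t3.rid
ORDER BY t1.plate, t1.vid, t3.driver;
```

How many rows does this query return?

Step 1 — t1 INNER JOIN t2 on vid → 6 row(s).
Then LEFT JOIN `trips t3` on rid: each of those 6 rows is kept; rows whose t2.rid has no match in t3 get NULL for t3's columns.
Result: 6 row(s).

6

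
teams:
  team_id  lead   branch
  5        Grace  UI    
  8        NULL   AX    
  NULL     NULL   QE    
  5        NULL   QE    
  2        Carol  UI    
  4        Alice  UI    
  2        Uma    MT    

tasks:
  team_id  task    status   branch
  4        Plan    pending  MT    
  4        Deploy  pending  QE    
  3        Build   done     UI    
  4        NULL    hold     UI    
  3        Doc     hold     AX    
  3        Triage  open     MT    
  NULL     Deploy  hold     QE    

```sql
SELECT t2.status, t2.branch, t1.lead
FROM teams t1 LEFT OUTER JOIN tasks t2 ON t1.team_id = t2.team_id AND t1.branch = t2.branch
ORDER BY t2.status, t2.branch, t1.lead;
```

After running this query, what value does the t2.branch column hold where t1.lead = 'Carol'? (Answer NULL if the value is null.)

NULL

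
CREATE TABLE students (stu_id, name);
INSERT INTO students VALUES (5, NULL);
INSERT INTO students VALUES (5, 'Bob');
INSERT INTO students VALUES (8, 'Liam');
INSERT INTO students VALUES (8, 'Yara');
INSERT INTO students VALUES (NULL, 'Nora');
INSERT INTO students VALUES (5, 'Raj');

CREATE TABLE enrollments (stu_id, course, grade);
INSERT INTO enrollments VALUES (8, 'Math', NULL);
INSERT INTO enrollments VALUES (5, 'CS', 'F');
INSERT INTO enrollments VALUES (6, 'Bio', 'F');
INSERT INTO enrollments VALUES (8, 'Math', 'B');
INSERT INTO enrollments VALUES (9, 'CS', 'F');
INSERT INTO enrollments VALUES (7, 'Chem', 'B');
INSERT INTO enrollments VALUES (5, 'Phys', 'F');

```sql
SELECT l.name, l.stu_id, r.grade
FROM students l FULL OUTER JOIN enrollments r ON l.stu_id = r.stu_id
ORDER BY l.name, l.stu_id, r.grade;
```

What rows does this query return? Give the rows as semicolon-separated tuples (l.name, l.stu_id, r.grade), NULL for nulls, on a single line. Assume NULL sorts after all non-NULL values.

(Bob, 5, F); (Bob, 5, F); (Liam, 8, B); (Liam, 8, NULL); (Nora, NULL, NULL); (Raj, 5, F); (Raj, 5, F); (Yara, 8, B); (Yara, 8, NULL); (NULL, 5, F); (NULL, 5, F); (NULL, NULL, B); (NULL, NULL, F); (NULL, NULL, F)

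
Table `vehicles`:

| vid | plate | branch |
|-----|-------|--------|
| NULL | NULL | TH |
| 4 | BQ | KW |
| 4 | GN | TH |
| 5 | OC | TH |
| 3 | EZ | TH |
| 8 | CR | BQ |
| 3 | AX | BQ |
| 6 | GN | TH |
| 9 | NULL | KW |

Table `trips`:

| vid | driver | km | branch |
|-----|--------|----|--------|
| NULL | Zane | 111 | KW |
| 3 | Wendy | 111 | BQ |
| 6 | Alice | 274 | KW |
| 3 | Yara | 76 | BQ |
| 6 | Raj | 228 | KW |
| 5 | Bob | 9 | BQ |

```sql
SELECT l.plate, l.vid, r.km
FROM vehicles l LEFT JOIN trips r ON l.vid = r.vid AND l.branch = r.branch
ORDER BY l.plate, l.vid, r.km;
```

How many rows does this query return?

LEFT JOIN keeps every row from `vehicles`; unmatched rows get NULL for `trips`'s columns.
Matching on l.vid = r.vid AND l.branch = r.branch. A NULL in a compared column never satisfies the condition.
- l (vid=NULL, branch=TH) has no partner → padded with NULL.
- l (vid=4, branch=KW) has no partner → padded with NULL.
- l (vid=4, branch=TH) has no partner → padded with NULL.
- l (vid=5, branch=TH) has no partner → padded with NULL.
- l (vid=3, branch=TH) has no partner → padded with NULL.
- l (vid=8, branch=BQ) has no partner → padded with NULL.
- l (vid=3, branch=BQ) pairs with 2 row(s) of r.
- l (vid=6, branch=TH) has no partner → padded with NULL.
- l (vid=9, branch=KW) has no partner → padded with NULL.
Total: 2 matched + 8 padded = 10 rows.

10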